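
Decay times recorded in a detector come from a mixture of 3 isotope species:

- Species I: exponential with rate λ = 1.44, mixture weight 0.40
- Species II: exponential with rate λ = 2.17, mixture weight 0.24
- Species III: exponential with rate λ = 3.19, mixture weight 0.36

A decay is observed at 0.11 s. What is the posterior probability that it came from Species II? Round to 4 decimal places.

P(component k | x) = w_k·f_k(x) / marginal(x), where marginal(x) = Σ_j w_j·f_j(x).
Exponential densities:
  p_I = 1.44·e^(−1.44·0.11) = 1.44·e^(−0.1584) = 1.22905
  p_II = 2.17·e^(−2.17·0.11) = 2.17·e^(−0.2387) = 1.7092
  p_III = 3.19·e^(−3.19·0.11) = 3.19·e^(−0.3509) = 2.24593
Weight by the priors:
  w_I·p_I = 0.40 × 1.22905 = 0.491621
  w_II·p_II = 0.24 × 1.7092 = 0.410209
  w_III·p_III = 0.36 × 2.24593 = 0.808536
Denominator: 0.491621 + 0.410209 + 0.808536 = 1.71037
P(Species II | the observation) = 0.410209 / 1.71037 ≈ 0.2398

0.2398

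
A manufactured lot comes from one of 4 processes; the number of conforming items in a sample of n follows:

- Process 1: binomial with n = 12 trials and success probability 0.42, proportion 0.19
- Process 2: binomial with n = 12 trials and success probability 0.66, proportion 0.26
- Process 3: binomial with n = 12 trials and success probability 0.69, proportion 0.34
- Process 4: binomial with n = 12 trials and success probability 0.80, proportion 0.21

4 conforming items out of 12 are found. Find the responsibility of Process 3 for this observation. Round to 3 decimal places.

0.072

The responsibility of component k is w_k f_k(x) divided by Σ_j w_j f_j(x).
Evaluate each component's likelihood at the observed value:
  L_1 = C(12,4)·0.42^4·0.58^8 = 495·0.031117·0.0128063 = 0.197254
  L_2 = C(12,4)·0.66^4·0.34^8 = 495·0.189747·0.000178579 = 0.0167731
  L_3 = C(12,4)·0.69^4·0.31^8 = 495·0.226671·8.52891e-05 = 0.00956963
  L_4 = C(12,4)·0.80^4·0.20^8 = 495·0.4096·2.56e-06 = 0.000519045
Weight by the priors:
  w_1·L_1 = 0.19 × 0.197254 = 0.0374783
  w_2·L_2 = 0.26 × 0.0167731 = 0.004361
  w_3·L_3 = 0.34 × 0.00956963 = 0.00325367
  w_4·L_4 = 0.21 × 0.000519045 = 0.000108999
Marginal: 0.0374783 + 0.004361 + 0.00325367 + 0.000108999 = 0.045202
Responsibility of Process 3: 0.00325367 / 0.045202 ≈ 0.072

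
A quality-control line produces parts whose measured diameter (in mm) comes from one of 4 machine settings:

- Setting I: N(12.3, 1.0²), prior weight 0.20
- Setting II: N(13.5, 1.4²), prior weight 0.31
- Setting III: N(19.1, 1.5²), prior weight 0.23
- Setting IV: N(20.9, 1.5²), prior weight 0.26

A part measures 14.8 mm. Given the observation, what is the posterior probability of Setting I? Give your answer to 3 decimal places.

By Bayes' theorem, P(k | x) = P(Z=k) f_k(x) / Σ_j P(Z=j) f_j(x).
Evaluate each component's likelihood at the observed value:
  f_I = (1/(1.0·√(2π)))·exp(−(14.8−12.3)²/(2·1.0²)) = 0.398942·exp(-3.12500) = 0.0175283
  f_II = (1/(1.4·√(2π)))·exp(−(14.8−13.5)²/(2·1.4²)) = 0.284959·exp(-0.43112) = 0.18516
  f_III = (1/(1.5·√(2π)))·exp(−(14.8−19.1)²/(2·1.5²)) = 0.265962·exp(-4.10889) = 0.00436869
  f_IV = (1/(1.5·√(2π)))·exp(−(14.8−20.9)²/(2·1.5²)) = 0.265962·exp(-8.26889) = 6.81846e-05
Multiply by the mixture weights:
  P(Z=I)·f_I = 0.20 × 0.0175283 = 0.00350566
  P(Z=II)·f_II = 0.31 × 0.18516 = 0.0573997
  P(Z=III)·f_III = 0.23 × 0.00436869 = 0.0010048
  P(Z=IV)·f_IV = 0.26 × 6.81846e-05 = 1.7728e-05
Denominator: 0.00350566 + 0.0573997 + 0.0010048 + 1.7728e-05 = 0.0619279
P(Setting I | x) = 0.00350566 / 0.0619279 ≈ 0.057

0.057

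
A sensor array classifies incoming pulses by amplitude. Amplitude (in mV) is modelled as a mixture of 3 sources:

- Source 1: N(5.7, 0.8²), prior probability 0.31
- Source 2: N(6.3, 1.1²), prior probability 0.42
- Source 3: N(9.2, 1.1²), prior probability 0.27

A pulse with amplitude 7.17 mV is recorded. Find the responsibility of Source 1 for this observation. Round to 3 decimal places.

P(component k | x) = π_k·f_k(x) / marginal(x), where marginal(x) = Σ_j π_j·f_j(x).
Component likelihoods at x = 7.17 mV:
  L_1 = 0.0921813
  L_2 = 0.265267
  L_3 = 0.0660661
Multiply by the mixture weights:
  π_1·L_1 = 0.31 × 0.0921813 = 0.0285762
  π_2·L_2 = 0.42 × 0.265267 = 0.111412
  π_3·L_3 = 0.27 × 0.0660661 = 0.0178378
Sum: 0.0285762 + 0.111412 + 0.0178378 = 0.157826
P(Source 1 | data) = 0.0285762 / 0.157826 ≈ 0.181

0.181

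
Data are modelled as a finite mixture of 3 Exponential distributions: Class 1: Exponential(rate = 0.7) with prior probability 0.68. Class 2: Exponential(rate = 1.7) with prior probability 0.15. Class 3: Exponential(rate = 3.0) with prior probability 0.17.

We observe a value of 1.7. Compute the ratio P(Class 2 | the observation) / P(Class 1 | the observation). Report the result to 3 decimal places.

0.098

Since P(k|x) ∝ π_k f_k(x), the posterior odds are π_i f_i(x) / (π_j f_j(x)).
Component likelihoods at x = 1.7:
  L_1 = 0.7·e^(−0.7·1.7) = 0.7·e^(−1.1900) = 0.212955
  L_2 = 1.7·e^(−1.7·1.7) = 1.7·e^(−2.8900) = 0.0944796
  L_3 = 3.0·e^(−3.0·1.7) = 3.0·e^(−5.1000) = 0.0182902
0.0141719 / 0.144809 ≈ 0.098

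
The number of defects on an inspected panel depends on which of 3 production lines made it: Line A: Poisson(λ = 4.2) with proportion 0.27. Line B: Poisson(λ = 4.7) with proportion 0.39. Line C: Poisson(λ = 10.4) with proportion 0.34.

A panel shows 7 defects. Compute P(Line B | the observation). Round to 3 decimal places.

0.439

By Bayes' theorem, P(k | x) = π_k f_k(x) / Σ_j π_j f_j(x).
Poisson probabilities:
  L_A = e^(−4.2)·4.2^7/7! = 0.0685927
  L_B = e^(−4.7)·4.7^7/7! = 0.0914261
  L_C = e^(−10.4)·10.4^7/7! = 0.0794585
Unnormalised posteriors:
  π_A·L_A = 0.27 × 0.0685927 = 0.01852
  π_B·L_B = 0.39 × 0.0914261 = 0.0356562
  π_C·L_C = 0.34 × 0.0794585 = 0.0270159
Evidence: 0.01852 + 0.0356562 + 0.0270159 = 0.0811921
Responsibility of Line B: 0.0356562 / 0.0811921 ≈ 0.439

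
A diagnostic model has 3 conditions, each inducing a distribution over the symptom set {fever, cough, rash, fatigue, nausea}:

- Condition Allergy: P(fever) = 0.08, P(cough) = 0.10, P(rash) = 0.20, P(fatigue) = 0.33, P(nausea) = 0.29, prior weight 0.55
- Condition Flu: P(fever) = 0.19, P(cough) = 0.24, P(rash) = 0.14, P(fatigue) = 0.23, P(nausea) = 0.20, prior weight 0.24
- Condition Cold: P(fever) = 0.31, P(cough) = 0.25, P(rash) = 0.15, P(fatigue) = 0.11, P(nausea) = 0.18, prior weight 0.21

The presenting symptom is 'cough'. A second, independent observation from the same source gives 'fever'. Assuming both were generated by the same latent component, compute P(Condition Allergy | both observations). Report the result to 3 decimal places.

Apply Bayes' rule: the posterior for each component is proportional to its prior times its likelihood at x.
Since both observations come from the same component, the likelihood for component k is f_k(x₁)·f_k(x₂).
  L_Allergy = [0.1] × [0.08] = 0.008
  L_Flu = [0.24] × [0.19] = 0.0456
  L_Cold = [0.25] × [0.31] = 0.0775
Multiply by the mixture weights:
  π_Allergy·L_Allergy = 0.55 × 0.008 = 0.0044
  π_Flu·L_Flu = 0.24 × 0.0456 = 0.010944
  π_Cold·L_Cold = 0.21 × 0.0775 = 0.016275
Evidence: 0.0044 + 0.010944 + 0.016275 = 0.031619
So the posterior for Condition Allergy is 0.0044 / 0.031619 ≈ 0.139.

0.139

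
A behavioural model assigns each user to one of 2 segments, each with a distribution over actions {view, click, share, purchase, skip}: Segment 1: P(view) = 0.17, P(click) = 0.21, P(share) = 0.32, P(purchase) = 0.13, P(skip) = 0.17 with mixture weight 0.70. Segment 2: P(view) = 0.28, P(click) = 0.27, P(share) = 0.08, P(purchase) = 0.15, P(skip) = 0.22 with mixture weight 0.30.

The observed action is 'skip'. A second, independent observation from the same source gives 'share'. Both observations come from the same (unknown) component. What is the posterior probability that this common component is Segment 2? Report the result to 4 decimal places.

By Bayes' theorem, P(k | x) = π_k f_k(x) / Σ_j π_j f_j(x).
Since both observations come from the same component, the likelihood for component k is f_k(x₁)·f_k(x₂).
  L_1 = [P(skip | comp) = 0.17] × [0.32] = 0.0544
  L_2 = [P(skip | comp) = 0.22] × [0.08] = 0.0176
Prior × likelihood for each component:
  π_1·L_1 = 0.70 × 0.0544 = 0.03808
  π_2·L_2 = 0.30 × 0.0176 = 0.00528
Evidence: 0.03808 + 0.00528 = 0.04336
P(Segment 2 | x) = 0.00528 / 0.04336 ≈ 0.1218

0.1218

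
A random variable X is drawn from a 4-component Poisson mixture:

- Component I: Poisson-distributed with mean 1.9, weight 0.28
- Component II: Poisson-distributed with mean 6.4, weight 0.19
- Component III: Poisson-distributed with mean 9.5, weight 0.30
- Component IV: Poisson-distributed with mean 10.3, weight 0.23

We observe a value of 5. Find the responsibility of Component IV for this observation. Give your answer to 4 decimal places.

Posterior ∝ prior × likelihood, so P(k | x) ∝ π_k f_k(x); normalise over all components.
Component likelihoods at x = 5:
  f_I = e^(−1.9)·1.9^5/5! = 0.0308622
  f_II = e^(−6.4)·6.4^5/5! = 0.148674
  f_III = e^(−9.5)·9.5^5/5! = 0.0482658
  f_IV = e^(−10.3)·10.3^5/5! = 0.0324916
Unnormalised posteriors:
  π_I·f_I = 0.28 × 0.0308622 = 0.00864142
  π_II·f_II = 0.19 × 0.148674 = 0.028248
  π_III·f_III = 0.30 × 0.0482658 = 0.0144797
  π_IV·f_IV = 0.23 × 0.0324916 = 0.00747308
Sum: 0.00864142 + 0.028248 + 0.0144797 + 0.00747308 = 0.0588422
P(Component IV | data) = 0.00747308 / 0.0588422 ≈ 0.1270

0.1270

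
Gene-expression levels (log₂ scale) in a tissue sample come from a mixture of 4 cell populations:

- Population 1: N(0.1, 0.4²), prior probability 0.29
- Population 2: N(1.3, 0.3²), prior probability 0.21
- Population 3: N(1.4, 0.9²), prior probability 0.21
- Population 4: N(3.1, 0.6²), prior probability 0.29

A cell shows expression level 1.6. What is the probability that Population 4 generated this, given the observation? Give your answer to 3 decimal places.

Posterior ∝ prior × likelihood, so P(k | x) ∝ w_k f_k(x); normalise over all components.
Evaluate each component's likelihood at the observed value:
  L_1 = (1/(0.4·√(2π)))·exp(−(1.6−0.1)²/(2·0.4²)) = 0.997356·exp(-7.03125) = 0.000881489
  L_2 = (1/(0.3·√(2π)))·exp(−(1.6−1.3)²/(2·0.3²)) = 1.329808·exp(-0.50000) = 0.806569
  L_3 = (1/(0.9·√(2π)))·exp(−(1.6−1.4)²/(2·0.9²)) = 0.443269·exp(-0.02469) = 0.432458
  L_4 = (1/(0.6·√(2π)))·exp(−(1.6−3.1)²/(2·0.6²)) = 0.664904·exp(-3.12500) = 0.0292138
Multiply by the mixture weights:
  w_1·L_1 = 0.29 × 0.000881489 = 0.000255632
  w_2·L_2 = 0.21 × 0.806569 = 0.16938
  w_3·L_3 = 0.21 × 0.432458 = 0.0908162
  w_4·L_4 = 0.29 × 0.0292138 = 0.00847201
Normaliser: 0.000255632 + 0.16938 + 0.0908162 + 0.00847201 = 0.268923
So the posterior for Population 4 is 0.00847201 / 0.268923 ≈ 0.032.

0.032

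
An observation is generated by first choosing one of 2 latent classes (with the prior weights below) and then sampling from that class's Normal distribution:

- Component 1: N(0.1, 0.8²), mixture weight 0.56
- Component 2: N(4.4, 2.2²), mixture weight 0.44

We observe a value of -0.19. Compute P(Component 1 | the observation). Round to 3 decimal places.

0.967

The responsibility of component k is P(Z=k) f_k(x) divided by Σ_j P(Z=j) f_j(x).
Normal densities:
  f_1 = (1/(0.8·√(2π)))·exp(−(-0.19−0.1)²/(2·0.8²)) = 0.498678·exp(-0.06570) = 0.466966
  f_2 = (1/(2.2·√(2π)))·exp(−(-0.19−4.4)²/(2·2.2²)) = 0.181337·exp(-2.17646) = 0.0205714
Prior × likelihood for each component:
  P(Z=1)·f_1 = 0.56 × 0.466966 = 0.261501
  P(Z=2)·f_2 = 0.44 × 0.0205714 = 0.00905143
Marginal: 0.261501 + 0.00905143 = 0.270553
P(Component 1 | -0.19) = 0.261501 / 0.270553 ≈ 0.967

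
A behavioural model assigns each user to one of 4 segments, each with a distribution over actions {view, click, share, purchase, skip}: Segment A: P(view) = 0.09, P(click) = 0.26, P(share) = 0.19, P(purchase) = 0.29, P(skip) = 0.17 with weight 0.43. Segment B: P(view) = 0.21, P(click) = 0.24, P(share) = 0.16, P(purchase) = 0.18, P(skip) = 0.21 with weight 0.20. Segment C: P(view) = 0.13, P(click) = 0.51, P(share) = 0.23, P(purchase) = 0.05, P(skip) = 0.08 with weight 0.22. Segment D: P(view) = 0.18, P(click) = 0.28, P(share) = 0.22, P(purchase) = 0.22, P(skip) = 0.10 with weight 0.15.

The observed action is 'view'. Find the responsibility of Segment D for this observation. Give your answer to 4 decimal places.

Apply Bayes' rule: the posterior for each component is proportional to its prior times its likelihood at x.
Component likelihoods at x = 'view':
  p_A = P(view | comp) = 0.09
  p_B = P(view | comp) = 0.21
  p_C = P(view | comp) = 0.13
  p_D = P(view | comp) = 0.18
Multiply by the mixture weights:
  π_A·p_A = 0.43 × 0.09 = 0.0387
  π_B·p_B = 0.20 × 0.21 = 0.042
  π_C·p_C = 0.22 × 0.13 = 0.0286
  π_D·p_D = 0.15 × 0.18 = 0.027
Denominator: 0.0387 + 0.042 + 0.0286 + 0.027 = 0.1363
P(Segment D | the observation) ≈ 0.1981

0.1981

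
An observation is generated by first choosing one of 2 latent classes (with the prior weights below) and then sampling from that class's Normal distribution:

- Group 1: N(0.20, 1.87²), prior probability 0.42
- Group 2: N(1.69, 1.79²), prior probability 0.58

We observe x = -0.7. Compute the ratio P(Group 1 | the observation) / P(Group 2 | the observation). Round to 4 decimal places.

1.5054

The posterior odds equal the prior odds times the likelihood ratio: (π_i/π_j)·(f_i(x)/f_j(x)).
Evaluate each component's likelihood at the observed value:
  p_1 = (1/(1.87·√(2π)))·exp(−(-0.7−0.20)²/(2·1.87²)) = 0.213338·exp(-0.11582) = 0.190007
  p_2 = (1/(1.79·√(2π)))·exp(−(-0.7−1.69)²/(2·1.79²)) = 0.222873·exp(-0.89137) = 0.0913984
Posterior odds = (π_1·p_1) / (π_2·p_2) = (0.42·0.190007) / (0.58·0.0913984) = 0.079803 / 0.0530111 ≈ 1.5054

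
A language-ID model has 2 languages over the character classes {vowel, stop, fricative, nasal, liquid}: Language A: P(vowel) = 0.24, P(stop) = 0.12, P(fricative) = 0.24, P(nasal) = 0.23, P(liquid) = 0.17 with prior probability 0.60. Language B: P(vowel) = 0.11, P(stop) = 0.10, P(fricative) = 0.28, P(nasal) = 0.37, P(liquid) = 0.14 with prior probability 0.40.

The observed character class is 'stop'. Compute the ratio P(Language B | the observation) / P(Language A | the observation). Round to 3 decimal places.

Since P(k|x) ∝ π_k f_k(x), the posterior odds are π_i f_i(x) / (π_j f_j(x)).
Categorical probabilities:
  f_A = P(stop | comp) = 0.12
  f_B = P(stop | comp) = 0.10
0.04 / 0.072 ≈ 0.556

0.556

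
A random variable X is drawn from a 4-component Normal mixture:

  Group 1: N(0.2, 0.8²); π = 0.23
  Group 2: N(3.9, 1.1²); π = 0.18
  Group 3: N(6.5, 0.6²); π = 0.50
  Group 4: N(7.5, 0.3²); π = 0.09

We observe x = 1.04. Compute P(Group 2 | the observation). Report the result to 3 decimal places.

P(component k | x) = w_k·f_k(x) / marginal(x), where marginal(x) = Σ_j w_j·f_j(x).
Component likelihoods at x = 1.04:
  f_1 = (1/(0.8·√(2π)))·exp(−(1.04−0.2)²/(2·0.8²)) = 0.498678·exp(-0.55125) = 0.287353
  f_2 = (1/(1.1·√(2π)))·exp(−(1.04−3.9)²/(2·1.1²)) = 0.362675·exp(-3.38000) = 0.0123482
  f_3 = (1/(0.6·√(2π)))·exp(−(1.04−6.5)²/(2·0.6²)) = 0.664904·exp(-41.40500) = 6.931e-19
  f_4 = (1/(0.3·√(2π)))·exp(−(1.04−7.5)²/(2·0.3²)) = 1.329808·exp(-231.84222) = 2.72892e-101
Prior × likelihood for each component:
  w_1·f_1 = 0.23 × 0.287353 = 0.0660911
  w_2·f_2 = 0.18 × 0.0123482 = 0.00222267
  w_3·f_3 = 0.50 × 6.931e-19 = 3.4655e-19
  w_4·f_4 = 0.09 × 2.72892e-101 = 2.45603e-102
Normaliser: 0.0660911 + 0.00222267 + 3.4655e-19 + 2.45603e-102 = 0.0683138
Responsibility of Group 2: 0.00222267 / 0.0683138 ≈ 0.033

0.033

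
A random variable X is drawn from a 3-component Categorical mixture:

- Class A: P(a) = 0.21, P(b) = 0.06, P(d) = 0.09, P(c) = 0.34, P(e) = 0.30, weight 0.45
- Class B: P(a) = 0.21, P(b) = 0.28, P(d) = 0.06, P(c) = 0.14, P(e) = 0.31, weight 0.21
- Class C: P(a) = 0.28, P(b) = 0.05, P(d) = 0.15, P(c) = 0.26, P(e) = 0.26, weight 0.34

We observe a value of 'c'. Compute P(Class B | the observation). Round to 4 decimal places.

0.1086

The responsibility of component k is P(Z=k) f_k(x) divided by Σ_j P(Z=j) f_j(x).
Categorical probabilities:
  L_A = P(c | comp) = 0.34
  L_B = P(c | comp) = 0.14
  L_C = P(c | comp) = 0.26
Weight by the priors:
  P(Z=A)·L_A = 0.45 × 0.34 = 0.153
  P(Z=B)·L_B = 0.21 × 0.14 = 0.0294
  P(Z=C)·L_C = 0.34 × 0.26 = 0.0884
Evidence: 0.153 + 0.0294 + 0.0884 = 0.2708
Responsibility of Class B: 0.0294 / 0.2708 ≈ 0.1086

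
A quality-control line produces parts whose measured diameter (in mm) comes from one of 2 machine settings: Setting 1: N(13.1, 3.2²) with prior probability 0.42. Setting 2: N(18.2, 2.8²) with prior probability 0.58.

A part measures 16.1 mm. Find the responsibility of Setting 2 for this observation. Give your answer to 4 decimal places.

0.6490

Posterior ∝ prior × likelihood, so P(k | x) ∝ P(Z=k) f_k(x); normalise over all components.
Component likelihoods at x = 16.1 mm:
  L_1 = (1/(3.2·√(2π)))·exp(−(16.1−13.1)²/(2·3.2²)) = 0.124669·exp(-0.43945) = 0.0803356
  L_2 = (1/(2.8·√(2π)))·exp(−(16.1−18.2)²/(2·2.8²)) = 0.142479·exp(-0.28125) = 0.107549
Unnormalised posteriors:
  P(Z=1)·L_1 = 0.42 × 0.0803356 = 0.033741
  P(Z=2)·L_2 = 0.58 × 0.107549 = 0.0623785
Evidence: 0.033741 + 0.0623785 = 0.0961194
Responsibility of Setting 2: 0.0623785 / 0.0961194 ≈ 0.6490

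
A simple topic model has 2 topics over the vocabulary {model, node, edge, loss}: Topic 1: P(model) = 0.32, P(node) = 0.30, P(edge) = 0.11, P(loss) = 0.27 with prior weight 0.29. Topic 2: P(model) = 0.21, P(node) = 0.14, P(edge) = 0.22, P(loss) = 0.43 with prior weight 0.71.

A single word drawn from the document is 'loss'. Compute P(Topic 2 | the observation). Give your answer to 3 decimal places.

P(component k | x) = π_k·f_k(x) / marginal(x), where marginal(x) = Σ_j π_j·f_j(x).
Evaluate each component's likelihood at the observed value:
  f_1 = P(loss | comp) = 0.27
  f_2 = P(loss | comp) = 0.43
Weight by the priors:
  π_1·f_1 = 0.29 × 0.27 = 0.0783
  π_2·f_2 = 0.71 × 0.43 = 0.3053
Evidence: 0.0783 + 0.3053 = 0.3836
So the posterior for Topic 2 is 0.3053 / 0.3836 ≈ 0.796.

0.796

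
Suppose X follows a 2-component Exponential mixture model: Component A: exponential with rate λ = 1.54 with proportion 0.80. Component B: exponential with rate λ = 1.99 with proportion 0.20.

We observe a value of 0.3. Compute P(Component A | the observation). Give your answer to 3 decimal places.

0.780

Posterior ∝ prior × likelihood, so P(k | x) ∝ π_k f_k(x); normalise over all components.
Exponential densities:
  f_A = 0.970234
  f_B = 1.09542
Prior × likelihood for each component:
  π_A·f_A = 0.80 × 0.970234 = 0.776188
  π_B·f_B = 0.20 × 1.09542 = 0.219083
Sum: 0.776188 + 0.219083 = 0.995271
P(Component A | 0.3) ≈ 0.780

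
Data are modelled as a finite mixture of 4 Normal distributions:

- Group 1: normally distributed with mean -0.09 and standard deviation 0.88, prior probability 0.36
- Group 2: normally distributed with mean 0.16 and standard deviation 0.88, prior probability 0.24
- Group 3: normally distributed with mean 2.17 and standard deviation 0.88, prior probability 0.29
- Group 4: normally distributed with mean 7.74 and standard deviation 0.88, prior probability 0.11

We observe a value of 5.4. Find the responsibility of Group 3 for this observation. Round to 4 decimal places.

P(component k | x) = π_k·f_k(x) / marginal(x), where marginal(x) = Σ_j π_j·f_j(x).
Evaluate each component's likelihood at the observed value:
  L_1 = 1.60299e-09
  L_2 = 9.05987e-09
  L_3 = 0.000538231
  L_4 = 0.0132139
Multiply by the mixture weights:
  π_1·L_1 = 0.36 × 1.60299e-09 = 5.77075e-10
  π_2·L_2 = 0.24 × 9.05987e-09 = 2.17437e-09
  π_3·L_3 = 0.29 × 0.000538231 = 0.000156087
  π_4·L_4 = 0.11 × 0.0132139 = 0.00145353
Marginal: 5.77075e-10 + 2.17437e-09 + 0.000156087 + 0.00145353 = 0.00160962
Responsibility of Group 3: 0.000156087 / 0.00160962 ≈ 0.0970

0.0970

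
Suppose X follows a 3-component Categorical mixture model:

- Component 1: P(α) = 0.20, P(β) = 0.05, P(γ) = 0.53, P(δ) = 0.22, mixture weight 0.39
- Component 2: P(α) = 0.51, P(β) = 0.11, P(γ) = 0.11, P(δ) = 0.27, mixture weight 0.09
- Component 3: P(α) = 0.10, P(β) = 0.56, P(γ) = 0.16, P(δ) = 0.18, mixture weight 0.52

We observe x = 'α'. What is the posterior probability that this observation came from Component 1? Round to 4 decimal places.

Posterior ∝ prior × likelihood, so P(k | x) ∝ w_k f_k(x); normalise over all components.
Evaluate each component's likelihood at the observed value:
  p_1 = P(α | comp) = 0.20
  p_2 = P(α | comp) = 0.51
  p_3 = P(α | comp) = 0.10
Unnormalised posteriors:
  w_1·p_1 = 0.39 × 0.2 = 0.078
  w_2·p_2 = 0.09 × 0.51 = 0.0459
  w_3·p_3 = 0.52 × 0.1 = 0.052
Marginal: 0.078 + 0.0459 + 0.052 = 0.1759
Responsibility of Component 1: 0.078 / 0.1759 ≈ 0.4434

0.4434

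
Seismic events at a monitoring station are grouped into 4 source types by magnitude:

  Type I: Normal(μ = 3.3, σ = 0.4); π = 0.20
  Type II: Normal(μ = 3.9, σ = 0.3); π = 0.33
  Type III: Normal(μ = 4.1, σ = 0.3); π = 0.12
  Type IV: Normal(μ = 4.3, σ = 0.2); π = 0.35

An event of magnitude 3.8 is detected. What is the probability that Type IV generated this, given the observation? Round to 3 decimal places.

The responsibility of component k is P(Z=k) f_k(x) divided by Σ_j P(Z=j) f_j(x).
Component likelihoods at x = 3.8:
  L_I = (1/(0.4·√(2π)))·exp(−(3.8−3.3)²/(2·0.4²)) = 0.997356·exp(-0.78125) = 0.456623
  L_II = (1/(0.3·√(2π)))·exp(−(3.8−3.9)²/(2·0.3²)) = 1.329808·exp(-0.05556) = 1.25794
  L_III = (1/(0.3·√(2π)))·exp(−(3.8−4.1)²/(2·0.3²)) = 1.329808·exp(-0.50000) = 0.806569
  L_IV = (1/(0.2·√(2π)))·exp(−(3.8−4.3)²/(2·0.2²)) = 1.994711·exp(-3.12500) = 0.0876415
Prior × likelihood for each component:
  P(Z=I)·L_I = 0.20 × 0.456623 = 0.0913245
  P(Z=II)·L_II = 0.33 × 1.25794 = 0.415122
  P(Z=III)·L_III = 0.12 × 0.806569 = 0.0967883
  P(Z=IV)·L_IV = 0.35 × 0.0876415 = 0.0306745
Evidence: 0.0913245 + 0.415122 + 0.0967883 + 0.0306745 = 0.633909
P(Type IV | data) = 0.0306745 / 0.633909 ≈ 0.048

0.048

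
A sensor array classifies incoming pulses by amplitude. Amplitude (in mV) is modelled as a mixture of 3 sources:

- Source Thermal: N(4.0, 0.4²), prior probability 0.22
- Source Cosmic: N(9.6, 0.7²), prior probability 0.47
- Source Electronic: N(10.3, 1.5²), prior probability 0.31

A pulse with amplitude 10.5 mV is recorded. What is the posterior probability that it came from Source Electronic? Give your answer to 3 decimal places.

0.411

P(component k | x) = w_k·f_k(x) / marginal(x), where marginal(x) = Σ_j w_j·f_j(x).
Component likelihoods at x = 10.5 mV:
  L_Thermal = (1/(0.4·√(2π)))·exp(−(10.5−4.0)²/(2·0.4²)) = 0.997356·exp(-132.03125) = 4.55414e-58
  L_Cosmic = (1/(0.7·√(2π)))·exp(−(10.5−9.6)²/(2·0.7²)) = 0.569918·exp(-0.82653) = 0.249376
  L_Electronic = (1/(1.5·√(2π)))·exp(−(10.5−10.3)²/(2·1.5²)) = 0.265962·exp(-0.00889) = 0.263608
Unnormalised posteriors:
  w_Thermal·L_Thermal = 0.22 × 4.55414e-58 = 1.00191e-58
  w_Cosmic·L_Cosmic = 0.47 × 0.249376 = 0.117207
  w_Electronic·L_Electronic = 0.31 × 0.263608 = 0.0817184
Denominator: 1.00191e-58 + 0.117207 + 0.0817184 = 0.198925
P(Source Electronic | the observation) = 0.0817184 / 0.198925 ≈ 0.411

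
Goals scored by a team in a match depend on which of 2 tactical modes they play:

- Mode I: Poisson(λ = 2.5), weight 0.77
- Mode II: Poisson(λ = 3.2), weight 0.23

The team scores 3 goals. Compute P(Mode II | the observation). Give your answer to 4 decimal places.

0.2373

The responsibility of component k is P(Z=k) f_k(x) divided by Σ_j P(Z=j) f_j(x).
Component likelihoods at x = 3 goals:
  f_I = 0.213763
  f_II = 0.222616
Unnormalised posteriors:
  P(Z=I)·f_I = 0.77 × 0.213763 = 0.164598
  P(Z=II)·f_II = 0.23 × 0.222616 = 0.0512017
Marginal: 0.164598 + 0.0512017 = 0.215799
So the posterior for Mode II is 0.0512017 / 0.215799 ≈ 0.2373.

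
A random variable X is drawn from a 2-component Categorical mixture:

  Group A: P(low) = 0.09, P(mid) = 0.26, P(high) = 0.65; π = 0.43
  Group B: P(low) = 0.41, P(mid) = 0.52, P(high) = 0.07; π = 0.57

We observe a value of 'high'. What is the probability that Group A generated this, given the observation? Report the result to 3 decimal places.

0.875

Posterior ∝ prior × likelihood, so P(k | x) ∝ π_k f_k(x); normalise over all components.
Categorical probabilities:
  p_A = P(high | comp) = 0.65
  p_B = P(high | comp) = 0.07
Prior × likelihood for each component:
  π_A·p_A = 0.43 × 0.65 = 0.2795
  π_B·p_B = 0.57 × 0.07 = 0.0399
Evidence: 0.2795 + 0.0399 = 0.3194
So the posterior for Group A is 0.2795 / 0.3194 ≈ 0.875.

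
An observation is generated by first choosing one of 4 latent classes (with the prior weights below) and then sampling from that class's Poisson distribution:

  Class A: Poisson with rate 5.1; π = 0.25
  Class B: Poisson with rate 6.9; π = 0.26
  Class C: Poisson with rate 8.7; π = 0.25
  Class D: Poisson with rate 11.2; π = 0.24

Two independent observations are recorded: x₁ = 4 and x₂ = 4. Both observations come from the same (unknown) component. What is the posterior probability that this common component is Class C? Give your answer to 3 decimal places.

Posterior ∝ prior × likelihood, so P(k | x) ∝ π_k f_k(x); normalise over all components.
Since both observations come from the same component, the likelihood for component k is f_k(x₁)·f_k(x₂).
  f_A = [e^(−5.1)·5.1^4/4! = 0.171857] × [0.171857] = 0.0295349
  f_B = [e^(−6.9)·6.9^4/4! = 0.0951816] × [0.0951816] = 0.00905955
  f_C = [e^(−8.7)·8.7^4/4! = 0.0397653] × [0.0397653] = 0.00158128
  f_D = [e^(−11.2)·11.2^4/4! = 0.00896526] × [0.00896526] = 8.03758e-05
Prior × likelihood for each component:
  π_A·f_A = 0.25 × 0.0295349 = 0.00738372
  π_B·f_B = 0.26 × 0.00905955 = 0.00235548
  π_C·f_C = 0.25 × 0.00158128 = 0.000395319
  π_D·f_D = 0.24 × 8.03758e-05 = 1.92902e-05
Normaliser: 0.00738372 + 0.00235548 + 0.000395319 + 1.92902e-05 = 0.0101538
So the posterior for Class C is 0.000395319 / 0.0101538 ≈ 0.039.

0.039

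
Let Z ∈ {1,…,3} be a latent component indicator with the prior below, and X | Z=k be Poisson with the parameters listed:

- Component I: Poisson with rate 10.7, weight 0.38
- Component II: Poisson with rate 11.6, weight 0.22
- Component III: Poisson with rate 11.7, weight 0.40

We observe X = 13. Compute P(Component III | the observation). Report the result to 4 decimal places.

0.4252

P(component k | x) = P(Z=k)·f_k(x) / marginal(x), where marginal(x) = Σ_j P(Z=j)·f_j(x).
Component likelihoods at x = 13:
  p_I = 0.0872485
  p_II = 0.101358
  p_III = 0.102539
Unnormalised posteriors:
  P(Z=I)·p_I = 0.38 × 0.0872485 = 0.0331544
  P(Z=II)·p_II = 0.22 × 0.101358 = 0.0222987
  P(Z=III)·p_III = 0.40 × 0.102539 = 0.0410157
Sum: 0.0331544 + 0.0222987 + 0.0410157 = 0.0964689
P(Component III | the observation) = 0.0410157 / 0.0964689 ≈ 0.4252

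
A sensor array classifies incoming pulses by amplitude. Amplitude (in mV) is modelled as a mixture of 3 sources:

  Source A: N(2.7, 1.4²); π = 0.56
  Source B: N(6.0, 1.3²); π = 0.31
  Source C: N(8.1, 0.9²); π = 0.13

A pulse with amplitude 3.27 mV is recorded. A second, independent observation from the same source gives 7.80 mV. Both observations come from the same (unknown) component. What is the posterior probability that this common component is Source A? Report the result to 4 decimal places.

Apply Bayes' rule: the posterior for each component is proportional to its prior times its likelihood at x.
Since both observations come from the same component, the likelihood for component k is f_k(x₁)·f_k(x₂).
  f_A = [0.262293] × [0.000374239] = 9.81603e-05
  f_B = [0.0338335] × [0.117669] = 0.00398115
  f_C = [2.46937e-07] × [0.419315] = 1.03544e-07
Prior × likelihood for each component:
  π_A·f_A = 0.56 × 9.81603e-05 = 5.49698e-05
  π_B·f_B = 0.31 × 0.00398115 = 0.00123416
  π_C·f_C = 0.13 × 1.03544e-07 = 1.34607e-08
Sum: 5.49698e-05 + 0.00123416 + 1.34607e-08 = 0.00128914
P(Source A | x) ≈ 0.0426

0.0426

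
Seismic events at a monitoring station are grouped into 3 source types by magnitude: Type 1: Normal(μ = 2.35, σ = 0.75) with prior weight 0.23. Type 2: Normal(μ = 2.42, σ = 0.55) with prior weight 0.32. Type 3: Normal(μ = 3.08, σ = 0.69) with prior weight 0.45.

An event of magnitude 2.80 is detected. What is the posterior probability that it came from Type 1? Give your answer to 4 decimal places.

The responsibility of component k is w_k f_k(x) divided by Σ_j w_j f_j(x).
Evaluate each component's likelihood at the observed value:
  p_1 = 0.444299
  p_2 = 0.571335
  p_3 = 0.53248
Weight by the priors:
  w_1·p_1 = 0.23 × 0.444299 = 0.102189
  w_2·p_2 = 0.32 × 0.571335 = 0.182827
  w_3·p_3 = 0.45 × 0.53248 = 0.239616
Evidence: 0.102189 + 0.182827 + 0.239616 = 0.524632
P(Type 1 | the observation) = 0.102189 / 0.524632 ≈ 0.1948

0.1948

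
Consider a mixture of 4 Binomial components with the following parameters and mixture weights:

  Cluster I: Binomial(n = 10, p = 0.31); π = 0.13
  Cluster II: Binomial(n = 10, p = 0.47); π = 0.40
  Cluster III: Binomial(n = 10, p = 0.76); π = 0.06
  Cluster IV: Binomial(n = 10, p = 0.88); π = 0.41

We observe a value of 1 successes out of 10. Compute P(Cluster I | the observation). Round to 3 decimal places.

P(component k | x) = P(Z=k)·f_k(x) / marginal(x), where marginal(x) = Σ_j P(Z=j)·f_j(x).
Component likelihoods at x = 1 successes out of 10:
  p_I = C(10,1)·0.31^1·0.69^9 = 10·0.31·0.0354521 = 0.109901
  p_II = C(10,1)·0.47^1·0.53^9 = 10·0.47·0.00329976 = 0.0155089
  p_III = C(10,1)·0.76^1·0.24^9 = 10·0.76·2.64181e-06 = 2.00777e-05
  p_IV = C(10,1)·0.88^1·0.12^9 = 10·0.88·5.15978e-09 = 4.54061e-08
Multiply by the mixture weights:
  P(Z=I)·p_I = 0.13 × 0.109901 = 0.0142872
  P(Z=II)·p_II = 0.40 × 0.0155089 = 0.00620356
  P(Z=III)·p_III = 0.06 × 2.00777e-05 = 1.20466e-06
  P(Z=IV)·p_IV = 0.41 × 4.54061e-08 = 1.86165e-08
Marginal: 0.0142872 + 0.00620356 + 1.20466e-06 + 1.86165e-08 = 0.020492
Responsibility of Cluster I: 0.0142872 / 0.020492 ≈ 0.697

0.697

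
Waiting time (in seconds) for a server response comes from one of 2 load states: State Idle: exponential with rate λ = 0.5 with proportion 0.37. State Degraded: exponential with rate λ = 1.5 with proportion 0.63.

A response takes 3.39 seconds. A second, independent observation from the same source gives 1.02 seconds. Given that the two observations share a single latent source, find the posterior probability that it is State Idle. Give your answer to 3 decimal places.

Apply Bayes' rule: the posterior for each component is proportional to its prior times its likelihood at x.
Since both observations come from the same component, the likelihood for component k is f_k(x₁)·f_k(x₂).
  p_Idle = [0.0917996] × [0.300248] = 0.0275626
  p_Degraded = [0.00928333] × [0.324804] = 0.00301526
Weight by the priors:
  w_Idle·p_Idle = 0.37 × 0.0275626 = 0.0101982
  w_Degraded·p_Degraded = 0.63 × 0.00301526 = 0.00189961
Sum: 0.0101982 + 0.00189961 = 0.0120978
P(State Idle | x₁,x₂) ≈ 0.843

0.843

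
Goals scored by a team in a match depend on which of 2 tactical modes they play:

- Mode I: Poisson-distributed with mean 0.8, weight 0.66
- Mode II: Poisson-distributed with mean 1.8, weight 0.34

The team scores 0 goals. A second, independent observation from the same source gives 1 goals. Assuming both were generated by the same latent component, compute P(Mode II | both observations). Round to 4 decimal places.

0.1356

Posterior ∝ prior × likelihood, so P(k | x) ∝ π_k f_k(x); normalise over all components.
Since both observations come from the same component, the likelihood for component k is f_k(x₁)·f_k(x₂).
  f_I = [0.449329] × [0.359463] = 0.161517
  f_II = [0.165299] × [0.297538] = 0.0491827
Weight by the priors:
  π_I·f_I = 0.66 × 0.161517 = 0.106601
  π_II·f_II = 0.34 × 0.0491827 = 0.0167221
Evidence: 0.106601 + 0.0167221 = 0.123323
So the posterior for Mode II is 0.0167221 / 0.123323 ≈ 0.1356.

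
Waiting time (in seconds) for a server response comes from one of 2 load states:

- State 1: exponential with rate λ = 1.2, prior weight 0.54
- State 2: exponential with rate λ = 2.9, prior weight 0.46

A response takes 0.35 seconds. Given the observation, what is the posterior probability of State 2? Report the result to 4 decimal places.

P(component k | x) = π_k·f_k(x) / marginal(x), where marginal(x) = Σ_j π_j·f_j(x).
Evaluate each component's likelihood at the observed value:
  p_1 = 1.2·e^(−1.2·0.35) = 1.2·e^(−0.4200) = 0.788456
  p_2 = 2.9·e^(−2.9·0.35) = 2.9·e^(−1.0150) = 1.05097
Prior × likelihood for each component:
  π_1·p_1 = 0.54 × 0.788456 = 0.425766
  π_2·p_2 = 0.46 × 1.05097 = 0.483445
Evidence: 0.425766 + 0.483445 = 0.909211
So the posterior for State 2 is 0.483445 / 0.909211 ≈ 0.5317.

0.5317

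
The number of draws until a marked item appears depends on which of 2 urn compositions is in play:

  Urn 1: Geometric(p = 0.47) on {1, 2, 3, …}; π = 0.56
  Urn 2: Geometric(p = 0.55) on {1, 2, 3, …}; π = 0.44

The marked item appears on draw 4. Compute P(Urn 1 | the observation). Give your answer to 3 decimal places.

By Bayes' theorem, P(k | x) = π_k f_k(x) / Σ_j π_j f_j(x).
Component likelihoods at x = 4:
  f_1 = 0.0699722
  f_2 = 0.0501187
Prior × likelihood for each component:
  π_1·f_1 = 0.56 × 0.0699722 = 0.0391844
  π_2·f_2 = 0.44 × 0.0501187 = 0.0220522
Denominator: 0.0391844 + 0.0220522 = 0.0612367
Responsibility of Urn 1: 0.0391844 / 0.0612367 ≈ 0.640

0.640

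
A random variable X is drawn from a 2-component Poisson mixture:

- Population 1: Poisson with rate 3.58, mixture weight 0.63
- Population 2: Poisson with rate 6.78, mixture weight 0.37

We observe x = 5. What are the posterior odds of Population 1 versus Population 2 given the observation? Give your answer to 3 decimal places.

Since P(k|x) ∝ π_k f_k(x), the posterior odds are π_i f_i(x) / (π_j f_j(x)).
Component likelihoods at x = 5:
  L_1 = 0.136603
  L_2 = 0.13566
Odds = (0.63/0.37) × (0.136603/0.13566) = 1.7027 × 1.00695 ≈ 1.715

1.715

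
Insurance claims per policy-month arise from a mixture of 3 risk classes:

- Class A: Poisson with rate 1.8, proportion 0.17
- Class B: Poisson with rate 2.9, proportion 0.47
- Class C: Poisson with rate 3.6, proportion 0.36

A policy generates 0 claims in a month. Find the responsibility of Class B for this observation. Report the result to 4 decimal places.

0.4054

Posterior ∝ prior × likelihood, so P(k | x) ∝ w_k f_k(x); normalise over all components.
Component likelihoods at x = 0 claims:
  p_A = 0.165299
  p_B = 0.0550232
  p_C = 0.0273237
Unnormalised posteriors:
  w_A·p_A = 0.17 × 0.165299 = 0.0281008
  w_B·p_B = 0.47 × 0.0550232 = 0.0258609
  w_C·p_C = 0.36 × 0.0273237 = 0.00983654
Marginal: 0.0281008 + 0.0258609 + 0.00983654 = 0.0637983
P(Class B | x) ≈ 0.4054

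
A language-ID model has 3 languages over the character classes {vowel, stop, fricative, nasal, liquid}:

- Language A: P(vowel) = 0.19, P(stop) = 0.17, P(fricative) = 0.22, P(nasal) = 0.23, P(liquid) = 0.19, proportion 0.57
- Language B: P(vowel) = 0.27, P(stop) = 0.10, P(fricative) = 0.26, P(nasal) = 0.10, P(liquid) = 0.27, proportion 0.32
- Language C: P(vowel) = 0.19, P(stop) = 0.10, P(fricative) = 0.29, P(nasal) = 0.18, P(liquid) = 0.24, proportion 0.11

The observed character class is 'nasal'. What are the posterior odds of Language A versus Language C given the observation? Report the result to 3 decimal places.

The posterior odds equal the prior odds times the likelihood ratio: (π_i/π_j)·(f_i(x)/f_j(x)).
Evaluate each component's likelihood at the observed value:
  L_A = P(nasal | comp) = 0.23
  L_B = P(nasal | comp) = 0.10
  L_C = P(nasal | comp) = 0.18
0.1311 / 0.0198 ≈ 6.621

6.621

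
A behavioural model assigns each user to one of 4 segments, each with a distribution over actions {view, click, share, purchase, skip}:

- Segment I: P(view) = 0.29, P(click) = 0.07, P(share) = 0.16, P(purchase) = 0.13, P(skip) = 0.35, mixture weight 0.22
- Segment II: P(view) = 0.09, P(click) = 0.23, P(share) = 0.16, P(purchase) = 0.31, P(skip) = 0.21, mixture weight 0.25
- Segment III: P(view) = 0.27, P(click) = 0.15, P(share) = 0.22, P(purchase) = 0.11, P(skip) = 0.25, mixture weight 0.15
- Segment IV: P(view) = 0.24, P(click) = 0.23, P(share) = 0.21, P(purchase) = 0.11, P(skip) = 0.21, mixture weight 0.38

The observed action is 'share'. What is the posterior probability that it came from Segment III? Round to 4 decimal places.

Apply Bayes' rule: the posterior for each component is proportional to its prior times its likelihood at x.
Evaluate each component's likelihood at the observed value:
  L_I = P(share | comp) = 0.16
  L_II = P(share | comp) = 0.16
  L_III = P(share | comp) = 0.22
  L_IV = P(share | comp) = 0.21
Multiply by the mixture weights:
  P(Z=I)·L_I = 0.22 × 0.16 = 0.0352
  P(Z=II)·L_II = 0.25 × 0.16 = 0.04
  P(Z=III)·L_III = 0.15 × 0.22 = 0.033
  P(Z=IV)·L_IV = 0.38 × 0.21 = 0.0798
Denominator: 0.0352 + 0.04 + 0.033 + 0.0798 = 0.188
So the posterior for Segment III is 0.033 / 0.188 ≈ 0.1755.

0.1755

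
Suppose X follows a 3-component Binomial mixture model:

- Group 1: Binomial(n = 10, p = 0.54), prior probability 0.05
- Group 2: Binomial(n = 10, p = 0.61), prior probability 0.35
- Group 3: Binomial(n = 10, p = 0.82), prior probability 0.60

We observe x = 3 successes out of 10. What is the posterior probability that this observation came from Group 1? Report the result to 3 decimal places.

Apply Bayes' rule: the posterior for each component is proportional to its prior times its likelihood at x.
Binomial probabilities:
  L_1 = C(10,3)·0.54^3·0.46^7 = 120·0.157464·0.00435818 = 0.0823507
  L_2 = C(10,3)·0.61^3·0.39^7 = 120·0.226981·0.00137231 = 0.0373786
  L_3 = C(10,3)·0.82^3·0.18^7 = 120·0.551368·6.1222e-06 = 0.00040507
Weight by the priors:
  P(Z=1)·L_1 = 0.05 × 0.0823507 = 0.00411754
  P(Z=2)·L_2 = 0.35 × 0.0373786 = 0.0130825
  P(Z=3)·L_3 = 0.60 × 0.00040507 = 0.000243042
Evidence: 0.00411754 + 0.0130825 + 0.000243042 = 0.0174431
Responsibility of Group 1: 0.00411754 / 0.0174431 ≈ 0.236

0.236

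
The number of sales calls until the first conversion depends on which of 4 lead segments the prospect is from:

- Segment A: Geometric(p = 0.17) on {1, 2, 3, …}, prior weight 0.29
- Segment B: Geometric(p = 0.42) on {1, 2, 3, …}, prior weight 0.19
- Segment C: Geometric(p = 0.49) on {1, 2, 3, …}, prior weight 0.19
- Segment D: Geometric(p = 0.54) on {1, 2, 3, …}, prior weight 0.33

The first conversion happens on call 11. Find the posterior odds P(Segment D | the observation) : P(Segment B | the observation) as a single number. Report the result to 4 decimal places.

Since P(k|x) ∝ w_k f_k(x), the posterior odds are w_i f_i(x) / (w_j f_j(x)).
Component likelihoods at x = 11:
  f_A = 0.0263773
  f_B = 0.00180938
  f_C = 0.000583308
  f_D = 0.000229072
7.55938e-05 / 0.000343782 ≈ 0.2199

0.2199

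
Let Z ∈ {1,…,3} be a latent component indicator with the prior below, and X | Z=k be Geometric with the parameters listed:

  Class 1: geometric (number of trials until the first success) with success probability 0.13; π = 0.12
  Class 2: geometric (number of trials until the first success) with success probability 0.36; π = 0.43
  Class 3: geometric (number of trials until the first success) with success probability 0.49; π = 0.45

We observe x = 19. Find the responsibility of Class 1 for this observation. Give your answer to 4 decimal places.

0.9611

By Bayes' theorem, P(k | x) = π_k f_k(x) / Σ_j π_j f_j(x).
Evaluate each component's likelihood at the observed value:
  f_1 = 0.13·(1−0.13)^18 = 0.13·0.0815355 = 0.0105996
  f_2 = 0.36·(1−0.36)^18 = 0.36·0.000324519 = 0.000116827
  f_3 = 0.49·(1−0.49)^18 = 0.49·5.44833e-06 = 2.66968e-06
Multiply by the mixture weights:
  π_1·f_1 = 0.12 × 0.0105996 = 0.00127195
  π_2·f_2 = 0.43 × 0.000116827 = 5.02355e-05
  π_3·f_3 = 0.45 × 2.66968e-06 = 1.20136e-06
Normaliser: 0.00127195 + 5.02355e-05 + 1.20136e-06 = 0.00132339
P(Class 1 | x) ≈ 0.9611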